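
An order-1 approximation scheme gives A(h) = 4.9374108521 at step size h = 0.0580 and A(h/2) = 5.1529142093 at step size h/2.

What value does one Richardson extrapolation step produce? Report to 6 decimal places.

5.368418

r = 1, so 2^r = 2.
Numerator 2 × A(h/2) − A(h) = 2 × 5.1529142093 − 4.9374108521 = 5.3684175665
(2 × 5.1529142093 − 4.9374108521)/(2 − 1) = 5.3684175665
Shift from A(h/2): +0.2155033572.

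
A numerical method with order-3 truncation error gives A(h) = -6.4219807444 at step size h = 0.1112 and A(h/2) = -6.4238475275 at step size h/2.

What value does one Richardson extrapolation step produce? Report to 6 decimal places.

Method order is 3; weight 2^3 = 8.
Difference of the inputs: -6.4238475275 − (-6.4219807444) = -0.0018667831
Divide by 2^3 − 1 = 7: (-0.0018667831)/7 = -0.0002666833
R = -6.4238475275 − 0.0002666833 = -6.4241142108

-6.424114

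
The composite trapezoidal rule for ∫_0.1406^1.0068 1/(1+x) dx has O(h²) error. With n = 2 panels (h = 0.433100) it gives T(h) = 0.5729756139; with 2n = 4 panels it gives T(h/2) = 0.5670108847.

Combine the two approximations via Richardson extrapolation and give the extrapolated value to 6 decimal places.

Error is O(h^2); halving h shrinks it by 2^2 = 4.
4 × 0.5670108847 − 0.5729756139 = 1.6950679249
1.6950679249 ÷ 3 = 0.5650226416
Gap between inputs: 5.965e-03; correction applied: −0.0019882431.

0.565023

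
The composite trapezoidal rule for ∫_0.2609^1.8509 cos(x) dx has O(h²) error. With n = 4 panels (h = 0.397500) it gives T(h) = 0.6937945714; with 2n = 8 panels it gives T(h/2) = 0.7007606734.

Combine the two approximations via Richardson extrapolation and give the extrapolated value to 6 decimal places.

0.703083

With r = 2 the leading error scales as h^2, so the weight is 2^2 = 4.
Top: 4(0.7007606734) − (0.6937945714) = 2.1092481222
Denominator 4 − 1 = 3.
So the Richardson estimate is 0.7030827074.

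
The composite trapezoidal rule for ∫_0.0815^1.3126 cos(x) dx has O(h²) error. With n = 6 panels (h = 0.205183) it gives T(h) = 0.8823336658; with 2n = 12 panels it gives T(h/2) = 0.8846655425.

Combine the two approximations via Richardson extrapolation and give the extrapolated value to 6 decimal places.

Order 2 gives 2^r = 4 and 2^r − 1 = 3.
A(h/2) − A(h) = 0.8846655425 − 0.8823336658 = 0.0023318767
Divide by 2^2 − 1 = 3: 0.0023318767/3 = 0.0007772922
R = 0.8846655425 + 0.0007772922 = 0.8854428347

0.885443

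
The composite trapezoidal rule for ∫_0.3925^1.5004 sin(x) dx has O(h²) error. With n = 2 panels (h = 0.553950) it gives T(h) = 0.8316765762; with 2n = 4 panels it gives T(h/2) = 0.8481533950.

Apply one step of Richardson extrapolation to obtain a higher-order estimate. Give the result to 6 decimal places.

r = 2, so 2^r = 4.
2^2*A(h/2) = 3.3926135800; minus A(h) gives 2.5609370038.
R = 2.5609370038/3 = 0.8536456679
Gap between inputs: 1.648e-02; correction applied: +0.0054922729.

0.853646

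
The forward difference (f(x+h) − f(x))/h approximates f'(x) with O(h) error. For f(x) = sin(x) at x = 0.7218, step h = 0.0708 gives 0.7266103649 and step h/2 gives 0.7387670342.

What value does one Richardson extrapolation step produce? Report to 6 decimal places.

0.750924

Error is O(h^1); halving h shrinks it by 2^1 = 2.
Numerator 2 × A(h/2) − A(h) = 2 × 0.7387670342 − 0.7266103649 = 0.7509237035
(2 × 0.7387670342 − 0.7266103649)/(2 − 1) = 0.7509237035
Correction |R − A(h/2)| = 1.216e-02; gap |A(h/2) − A(h)| = 1.216e-02.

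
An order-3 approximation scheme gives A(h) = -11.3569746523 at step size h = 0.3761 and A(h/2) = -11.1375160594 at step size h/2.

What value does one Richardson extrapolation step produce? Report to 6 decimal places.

-11.106165

r = 3: numerator weight 8, denominator 7.
A(h/2) − A(h) = -11.1375160594 − (-11.3569746523) = 0.2194585929
Divide by 2^3 − 1 = 7: 0.2194585929/7 = 0.0313512276
R = -11.1375160594 + 0.0313512276 = -11.1061648318
Shift from A(h/2): +0.0313512276.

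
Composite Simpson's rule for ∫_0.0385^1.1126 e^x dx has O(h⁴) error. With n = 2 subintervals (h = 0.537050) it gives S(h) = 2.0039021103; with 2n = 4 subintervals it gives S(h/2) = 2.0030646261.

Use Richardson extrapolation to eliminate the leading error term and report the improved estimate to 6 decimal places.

r = 4: numerator weight 16, denominator 15.
Weighted: 32.0490340176 − 2.0039021103 = 30.0451319073
Denominator 16 − 1 = 15.
Result: 2.0030087938

2.003009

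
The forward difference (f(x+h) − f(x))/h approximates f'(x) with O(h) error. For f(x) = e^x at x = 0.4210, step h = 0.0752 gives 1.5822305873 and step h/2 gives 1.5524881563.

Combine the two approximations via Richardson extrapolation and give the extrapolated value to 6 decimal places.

1.522746

r = 1: numerator weight 2, denominator 1.
A(h/2) − A(h) = 1.5524881563 − 1.5822305873 = -0.0297424310
Correction (A(h/2) − A(h))/(2 − 1) = (-0.0297424310)/1 = -0.0297424310
R = 1.5524881563 − 0.0297424310 = 1.5227457253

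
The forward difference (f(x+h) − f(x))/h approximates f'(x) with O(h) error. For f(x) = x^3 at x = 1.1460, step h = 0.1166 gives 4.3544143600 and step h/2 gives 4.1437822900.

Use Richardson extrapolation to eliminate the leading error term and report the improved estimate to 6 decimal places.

3.933150

r = 1: numerator weight 2, denominator 1.
Difference of the inputs: 4.1437822900 − 4.3544143600 = -0.2106320700
Correction (A(h/2) − A(h))/(2 − 1) = (-0.2106320700)/1 = -0.2106320700
R = A(h/2) + (A(h/2) − A(h))/1 = 4.1437822900 − 0.2106320700 = 3.9331502200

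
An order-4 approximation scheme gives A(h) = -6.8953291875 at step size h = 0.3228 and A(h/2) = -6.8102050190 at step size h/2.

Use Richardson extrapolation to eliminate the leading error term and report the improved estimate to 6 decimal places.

Order 4 gives 2^r = 16 and 2^r − 1 = 15.
16·(-6.8102050190) = -108.9632803040; (-108.9632803040) − (-6.8953291875) = -102.0679511165
(16·(-6.8102050190) − (-6.8953291875))/(16 − 1) = -6.8045300744
Correction |R − A(h/2)| = 5.675e-03; gap |A(h/2) − A(h)| = 8.512e-02.

-6.804530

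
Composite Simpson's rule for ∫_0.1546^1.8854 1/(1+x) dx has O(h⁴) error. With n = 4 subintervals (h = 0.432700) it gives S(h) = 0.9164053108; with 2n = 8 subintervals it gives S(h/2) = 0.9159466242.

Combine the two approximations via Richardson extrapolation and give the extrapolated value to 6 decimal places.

0.915916

r = 4, so 2^r = 16.
16*0.9159466242 = 14.6551459872; subtract 0.9164053108 → 13.7387406764
Denominator 16 − 1 = 15.
13.7387406764 ÷ 15 = 0.9159160451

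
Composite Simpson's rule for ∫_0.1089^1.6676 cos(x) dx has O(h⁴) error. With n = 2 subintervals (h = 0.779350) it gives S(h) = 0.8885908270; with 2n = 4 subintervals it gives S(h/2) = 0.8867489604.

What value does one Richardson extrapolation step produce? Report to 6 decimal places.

Error is O(h^4); halving h shrinks it by 2^4 = 16.
2^4·A(h/2) = 14.1879833664; minus A(h) gives 13.2993925394.
(16·0.8867489604 − 0.8885908270)/(16 − 1) = 0.8866261693
Gap between inputs: 1.842e-03; correction applied: −0.0001227911.

0.886626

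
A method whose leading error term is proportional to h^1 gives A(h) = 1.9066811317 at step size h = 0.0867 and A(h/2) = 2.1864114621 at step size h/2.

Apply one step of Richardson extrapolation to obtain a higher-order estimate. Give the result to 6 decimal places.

Error is O(h^1); halving h shrinks it by 2^1 = 2.
2·2.1864114621 − 1.9066811317 = 2.4661417925
Extrapolated: 2.4661417925 / 1 = 2.4661417925
Correction |R − A(h/2)| = 2.797e-01; gap |A(h/2) − A(h)| = 2.797e-01.

2.466142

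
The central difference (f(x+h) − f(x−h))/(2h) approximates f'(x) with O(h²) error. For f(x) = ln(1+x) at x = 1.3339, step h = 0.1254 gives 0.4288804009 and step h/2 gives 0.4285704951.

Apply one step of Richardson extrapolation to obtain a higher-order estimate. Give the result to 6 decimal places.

0.428467

With r = 2 the leading error scales as h^2, so the weight is 2^2 = 4.
Top: 4(0.4285704951) − (0.4288804009) = 1.2854015795
1.2854015795 ÷ 3 = 0.4284671932
Shift from A(h/2): −0.0001033019.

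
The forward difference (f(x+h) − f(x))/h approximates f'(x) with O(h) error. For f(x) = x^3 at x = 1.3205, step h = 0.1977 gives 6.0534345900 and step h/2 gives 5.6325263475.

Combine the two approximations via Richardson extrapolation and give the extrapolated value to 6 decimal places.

5.211618

r = 1, so 2^r = 2.
Numerator 2·A(h/2) − A(h) = 2·5.6325263475 − 6.0534345900 = 5.2116181050
Denominator 2 − 1 = 1.
(2·5.6325263475 − 6.0534345900)/(2 − 1) = 5.2116181050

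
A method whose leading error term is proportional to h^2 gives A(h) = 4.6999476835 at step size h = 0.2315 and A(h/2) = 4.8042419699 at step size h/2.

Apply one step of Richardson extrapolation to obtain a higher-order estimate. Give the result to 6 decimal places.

4.839007

Leading term ∝ h^2; use weight 4 = 2^2.
4·4.8042419699 = 19.2169678796; 19.2169678796 − 4.6999476835 = 14.5170201961
Divide by 2^2 − 1 = 3.
14.5170201961 ÷ 3 = 4.8390067320
Gap between inputs: 1.043e-01; correction applied: +0.0347647621.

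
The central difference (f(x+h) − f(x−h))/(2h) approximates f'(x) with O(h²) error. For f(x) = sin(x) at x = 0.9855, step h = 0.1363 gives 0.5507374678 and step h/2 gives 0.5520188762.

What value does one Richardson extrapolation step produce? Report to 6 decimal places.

Leading term ∝ h^2; use weight 4 = 2^2.
4·0.5520188762 = 2.2080755048; subtract 0.5507374678 → 1.6573380370
Denominator 4 − 1 = 3.
1.6573380370 ÷ 3 = 0.5524460123
Correction |R − A(h/2)| = 4.271e-04; gap |A(h/2) − A(h)| = 1.281e-03.

0.552446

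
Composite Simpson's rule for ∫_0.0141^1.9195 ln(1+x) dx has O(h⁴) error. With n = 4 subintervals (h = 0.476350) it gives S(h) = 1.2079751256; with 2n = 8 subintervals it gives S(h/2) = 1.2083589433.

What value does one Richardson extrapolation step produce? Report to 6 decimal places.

Order 4 gives 2^r = 16 and 2^r − 1 = 15.
Top: 16(1.2083589433) − (1.2079751256) = 18.1257679672
(16*1.2083589433 − 1.2079751256)/(16 − 1) = 1.2083845311

1.208385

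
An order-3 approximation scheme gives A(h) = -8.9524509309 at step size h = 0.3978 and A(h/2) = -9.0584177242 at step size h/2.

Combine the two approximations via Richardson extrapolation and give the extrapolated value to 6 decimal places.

-9.073556

With r = 3 the leading error scales as h^3, so the weight is 2^3 = 8.
Top: 8(-9.0584177242) − (-8.9524509309) = -63.5148908627
Denominator 8 − 1 = 7.
R = (-63.5148908627)/7 = -9.0735558375
Shift from A(h/2): −0.0151381133.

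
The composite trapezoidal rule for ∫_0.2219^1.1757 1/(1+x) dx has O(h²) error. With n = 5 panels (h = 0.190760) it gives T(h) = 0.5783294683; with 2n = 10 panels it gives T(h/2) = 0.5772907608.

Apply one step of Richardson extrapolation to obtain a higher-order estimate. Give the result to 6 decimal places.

0.576945

Error is O(h^2); halving h shrinks it by 2^2 = 4.
4·0.5772907608 − 0.5783294683 = 1.7308335749
(4·0.5772907608 − 0.5783294683)/(4 − 1) = 0.5769445250
Shift from A(h/2): −0.0003462358.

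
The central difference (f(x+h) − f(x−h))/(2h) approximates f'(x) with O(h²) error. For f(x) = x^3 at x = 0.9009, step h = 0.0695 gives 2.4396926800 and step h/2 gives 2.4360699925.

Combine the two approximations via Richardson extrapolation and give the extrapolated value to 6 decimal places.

2.434862

Method order is 2; weight 2^2 = 4.
4·2.4360699925 = 9.7442799700; 9.7442799700 − 2.4396926800 = 7.3045872900
Divide by 2^2 − 1 = 3.
R = 7.3045872900/3 = 2.4348624300
Shift from A(h/2): −0.0012075625.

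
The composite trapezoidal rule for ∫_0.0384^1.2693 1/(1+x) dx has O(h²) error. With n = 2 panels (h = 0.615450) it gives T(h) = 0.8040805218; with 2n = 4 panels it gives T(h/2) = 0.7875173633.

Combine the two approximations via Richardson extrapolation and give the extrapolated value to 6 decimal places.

0.781996

r = 2, so 2^r = 4.
2^2·A(h/2) = 3.1500694532; minus A(h) gives 2.3459889314.
Divide by 2^2 − 1 = 3.
(4·0.7875173633 − 0.8040805218)/(4 − 1) = 0.7819963105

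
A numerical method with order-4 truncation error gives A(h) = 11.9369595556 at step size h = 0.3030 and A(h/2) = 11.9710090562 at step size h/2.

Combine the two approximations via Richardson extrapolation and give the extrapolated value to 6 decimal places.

With r = 4 the leading error scales as h^4, so the weight is 2^4 = 16.
16 × 11.9710090562 − 11.9369595556 = 179.5991853436
R = 179.5991853436/15 = 11.9732790229
Gap between inputs: 3.405e-02; correction applied: +0.0022699667.

11.973279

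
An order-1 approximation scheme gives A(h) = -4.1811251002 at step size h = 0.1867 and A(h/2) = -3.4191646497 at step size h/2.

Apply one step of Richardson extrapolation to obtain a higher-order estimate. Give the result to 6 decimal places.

Order 1 gives 2^r = 2 and 2^r − 1 = 1.
A(h/2) − A(h) = -3.4191646497 − (-4.1811251002) = 0.7619604505
Correction (A(h/2) − A(h))/(2 − 1) = 0.7619604505/1 = 0.7619604505
R = -3.4191646497 + 0.7619604505 = -2.6572041992

-2.657204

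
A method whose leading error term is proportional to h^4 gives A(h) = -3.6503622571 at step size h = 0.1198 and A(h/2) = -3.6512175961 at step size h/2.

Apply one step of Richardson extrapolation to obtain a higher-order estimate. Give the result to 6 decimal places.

Leading term ∝ h^4; use weight 16 = 2^4.
16×(-3.6512175961) = -58.4194815376; (-58.4194815376) − (-3.6503622571) = -54.7691192805
Divide by 2^4 − 1 = 15.
(-54.7691192805) ÷ 15 = -3.6512746187

-3.651275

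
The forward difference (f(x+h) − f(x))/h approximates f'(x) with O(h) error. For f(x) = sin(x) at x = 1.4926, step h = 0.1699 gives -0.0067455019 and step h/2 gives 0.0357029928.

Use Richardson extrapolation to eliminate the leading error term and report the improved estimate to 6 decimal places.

Leading term ∝ h^1; use weight 2 = 2^1.
Top: 2(0.0357029928) − (-0.0067455019) = 0.0781514875
(2 × 0.0357029928 − (-0.0067455019))/(2 − 1) = 0.0781514875
Gap between inputs: 4.245e-02; correction applied: +0.0424484947.

0.078151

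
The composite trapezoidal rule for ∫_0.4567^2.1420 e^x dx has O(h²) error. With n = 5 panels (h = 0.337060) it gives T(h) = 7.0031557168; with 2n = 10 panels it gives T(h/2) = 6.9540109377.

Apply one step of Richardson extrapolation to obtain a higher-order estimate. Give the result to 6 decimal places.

Leading term ∝ h^2; use weight 4 = 2^2.
Numerator 4*A(h/2) − A(h) = 4*6.9540109377 − 7.0031557168 = 20.8128880340
Denominator 4 − 1 = 3.
R = 20.8128880340/3 = 6.9376293447

6.937629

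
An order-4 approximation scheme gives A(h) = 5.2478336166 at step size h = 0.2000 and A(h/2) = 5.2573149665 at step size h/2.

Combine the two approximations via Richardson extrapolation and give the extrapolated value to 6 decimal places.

Method order is 4; weight 2^4 = 16.
2^4·A(h/2) = 84.1170394640; minus A(h) gives 78.8692058474.
Divide by 2^4 − 1 = 15.
So the Richardson estimate is 5.2579470565.

5.257947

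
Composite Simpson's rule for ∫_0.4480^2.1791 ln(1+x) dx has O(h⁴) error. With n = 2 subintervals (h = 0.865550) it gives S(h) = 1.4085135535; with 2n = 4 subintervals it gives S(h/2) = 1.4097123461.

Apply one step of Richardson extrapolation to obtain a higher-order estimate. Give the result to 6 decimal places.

1.409792

Leading term ∝ h^4; use weight 16 = 2^4.
2^4 × A(h/2) = 22.5553975376; minus A(h) gives 21.1468839841.
Extrapolated: 21.1468839841 / 15 = 1.4097922656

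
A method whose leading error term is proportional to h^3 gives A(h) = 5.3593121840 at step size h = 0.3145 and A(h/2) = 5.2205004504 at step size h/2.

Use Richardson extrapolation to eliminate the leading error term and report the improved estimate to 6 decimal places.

Leading term ∝ h^3; use weight 8 = 2^3.
8·5.2205004504 = 41.7640036032; subtract 5.3593121840 → 36.4046914192
(8·5.2205004504 − 5.3593121840)/(8 − 1) = 5.2006702027
Gap between inputs: 1.388e-01; correction applied: −0.0198302477.

5.200670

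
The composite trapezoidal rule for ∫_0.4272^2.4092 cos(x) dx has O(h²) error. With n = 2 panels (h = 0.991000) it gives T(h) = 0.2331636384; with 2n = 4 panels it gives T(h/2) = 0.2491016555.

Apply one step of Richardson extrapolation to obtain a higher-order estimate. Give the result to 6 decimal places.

0.254414

Leading term ∝ h^2; use weight 4 = 2^2.
Numerator 4 × A(h/2) − A(h) = 4 × 0.2491016555 − 0.2331636384 = 0.7632429836
R = 0.7632429836/3 = 0.2544143279
Correction |R − A(h/2)| = 5.313e-03; gap |A(h/2) − A(h)| = 1.594e-02.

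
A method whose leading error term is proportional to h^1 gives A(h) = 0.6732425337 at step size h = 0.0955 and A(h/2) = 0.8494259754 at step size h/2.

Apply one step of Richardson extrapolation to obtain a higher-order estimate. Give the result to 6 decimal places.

The method has order 1: 2^1 = 2.
Numerator 2*A(h/2) − A(h) = 2*0.8494259754 − 0.6732425337 = 1.0256094171
Denominator 2 − 1 = 1.
R = 1.0256094171/1 = 1.0256094171

1.025609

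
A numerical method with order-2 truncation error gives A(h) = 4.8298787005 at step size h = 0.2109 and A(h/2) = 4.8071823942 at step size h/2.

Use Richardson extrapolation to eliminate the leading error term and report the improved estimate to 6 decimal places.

The method has order 2: 2^2 = 4.
4*4.8071823942 = 19.2287295768; subtract 4.8298787005 → 14.3988508763
Divide by 2^2 − 1 = 3.
(4*4.8071823942 − 4.8298787005)/(4 − 1) = 4.7996169588
Shift from A(h/2): −0.0075654354.

4.799617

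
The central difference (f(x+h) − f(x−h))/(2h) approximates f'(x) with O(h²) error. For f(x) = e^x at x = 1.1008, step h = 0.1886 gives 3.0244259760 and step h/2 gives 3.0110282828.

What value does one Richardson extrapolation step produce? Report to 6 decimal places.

Leading term ∝ h^2; use weight 4 = 2^2.
4 × 3.0110282828 − 3.0244259760 = 9.0196871552
Denominator 4 − 1 = 3.
(4 × 3.0110282828 − 3.0244259760)/(4 − 1) = 3.0065623851

3.006562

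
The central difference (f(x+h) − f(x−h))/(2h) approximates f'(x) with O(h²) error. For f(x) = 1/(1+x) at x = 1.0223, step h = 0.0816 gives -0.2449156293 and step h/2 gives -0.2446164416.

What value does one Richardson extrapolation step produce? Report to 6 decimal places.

Error is O(h^2); halving h shrinks it by 2^2 = 4.
A(h/2) − A(h) = -0.2446164416 − (-0.2449156293) = 0.0002991877
Divide by 2^2 − 1 = 3: 0.0002991877/3 = 0.0000997292
R = A(h/2) + (A(h/2) − A(h))/3 = -0.2446164416 + 0.0000997292 = -0.2445167124

-0.244517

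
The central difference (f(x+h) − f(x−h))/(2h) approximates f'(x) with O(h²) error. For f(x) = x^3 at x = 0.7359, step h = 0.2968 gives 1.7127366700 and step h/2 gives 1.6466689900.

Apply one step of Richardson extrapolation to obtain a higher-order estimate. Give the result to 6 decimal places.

r = 2, so 2^r = 4.
Difference of the inputs: 1.6466689900 − 1.7127366700 = -0.0660676800
Correction (A(h/2) − A(h))/(4 − 1) = (-0.0660676800)/3 = -0.0220225600
R = A(h/2) + (A(h/2) − A(h))/3 = 1.6466689900 − 0.0220225600 = 1.6246464300

1.624646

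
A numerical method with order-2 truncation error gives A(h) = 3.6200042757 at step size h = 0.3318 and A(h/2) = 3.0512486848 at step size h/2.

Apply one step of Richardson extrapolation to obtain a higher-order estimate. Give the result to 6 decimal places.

Method order is 2; weight 2^2 = 4.
Weighted: 12.2049947392 − 3.6200042757 = 8.5849904635
Divide by 2^2 − 1 = 3.
So the Richardson estimate is 2.8616634878.

2.861663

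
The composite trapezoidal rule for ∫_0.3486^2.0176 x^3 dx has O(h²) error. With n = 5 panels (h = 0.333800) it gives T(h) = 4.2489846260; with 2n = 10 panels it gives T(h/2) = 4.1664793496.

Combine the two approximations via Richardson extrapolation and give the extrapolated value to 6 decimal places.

4.138978

r = 2, so 2^r = 4.
A(h/2) − A(h) = 4.1664793496 − 4.2489846260 = -0.0825052764
Divide by 2^2 − 1 = 3: (-0.0825052764)/3 = -0.0275017588
R = 4.1664793496 − 0.0275017588 = 4.1389775908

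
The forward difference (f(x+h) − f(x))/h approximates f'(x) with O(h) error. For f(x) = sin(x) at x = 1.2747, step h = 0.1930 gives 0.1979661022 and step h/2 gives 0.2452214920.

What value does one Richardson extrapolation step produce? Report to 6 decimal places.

Method order is 1; weight 2^1 = 2.
2·0.2452214920 = 0.4904429840; 0.4904429840 − 0.1979661022 = 0.2924768818
Extrapolated: 0.2924768818 / 1 = 0.2924768818
Gap between inputs: 4.726e-02; correction applied: +0.0472553898.

0.292477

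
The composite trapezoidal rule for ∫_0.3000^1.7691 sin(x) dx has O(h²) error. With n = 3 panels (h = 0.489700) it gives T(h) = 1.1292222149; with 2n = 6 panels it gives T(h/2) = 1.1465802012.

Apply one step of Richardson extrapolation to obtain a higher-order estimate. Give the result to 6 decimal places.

1.152366

With r = 2 the leading error scales as h^2, so the weight is 2^2 = 4.
4*1.1465802012 = 4.5863208048; subtract 1.1292222149 → 3.4570985899
3.4570985899 ÷ 3 = 1.1523661966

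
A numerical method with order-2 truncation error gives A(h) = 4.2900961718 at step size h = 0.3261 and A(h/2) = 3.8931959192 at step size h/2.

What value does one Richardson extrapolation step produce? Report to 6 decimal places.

r = 2, so 2^r = 4.
4·3.8931959192 = 15.5727836768; subtract 4.2900961718 → 11.2826875050
R = 11.2826875050/3 = 3.7608958350

3.760896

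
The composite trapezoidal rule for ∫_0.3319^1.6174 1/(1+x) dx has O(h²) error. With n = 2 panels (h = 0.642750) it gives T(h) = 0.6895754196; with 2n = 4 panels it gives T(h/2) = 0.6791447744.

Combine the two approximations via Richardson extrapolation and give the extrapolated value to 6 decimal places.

0.675668

With r = 2 the leading error scales as h^2, so the weight is 2^2 = 4.
4*0.6791447744 = 2.7165790976; 2.7165790976 − 0.6895754196 = 2.0270036780
Extrapolated: 2.0270036780 / 3 = 0.6756678927
Gap between inputs: 1.043e-02; correction applied: −0.0034768817.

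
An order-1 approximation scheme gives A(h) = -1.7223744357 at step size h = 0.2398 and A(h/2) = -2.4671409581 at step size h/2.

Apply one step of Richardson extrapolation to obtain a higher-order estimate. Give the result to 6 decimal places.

Error is O(h^1); halving h shrinks it by 2^1 = 2.
A(h/2) − A(h) = -2.4671409581 − (-1.7223744357) = -0.7447665224
Divide by 2^1 − 1 = 1: (-0.7447665224)/1 = -0.7447665224
R = A(h/2) + (A(h/2) − A(h))/1 = -2.4671409581 − 0.7447665224 = -3.2119074805
Correction |R − A(h/2)| = 7.448e-01; gap |A(h/2) − A(h)| = 7.448e-01.

-3.211907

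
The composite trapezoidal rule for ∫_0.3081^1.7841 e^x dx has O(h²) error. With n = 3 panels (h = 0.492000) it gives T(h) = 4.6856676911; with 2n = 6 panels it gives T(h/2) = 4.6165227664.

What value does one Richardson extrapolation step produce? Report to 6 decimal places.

Leading term ∝ h^2; use weight 4 = 2^2.
4×4.6165227664 − 4.6856676911 = 13.7804233745
Denominator 4 − 1 = 3.
R = 13.7804233745/3 = 4.5934744582

4.593474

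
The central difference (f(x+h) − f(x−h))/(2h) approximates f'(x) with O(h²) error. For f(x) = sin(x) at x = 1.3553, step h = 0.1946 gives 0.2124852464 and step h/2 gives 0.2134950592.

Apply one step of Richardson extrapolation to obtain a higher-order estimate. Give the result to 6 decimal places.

0.213832

With r = 2 the leading error scales as h^2, so the weight is 2^2 = 4.
Weighted: 0.8539802368 − 0.2124852464 = 0.6414949904
Divide by 2^2 − 1 = 3.
Result: 0.2138316635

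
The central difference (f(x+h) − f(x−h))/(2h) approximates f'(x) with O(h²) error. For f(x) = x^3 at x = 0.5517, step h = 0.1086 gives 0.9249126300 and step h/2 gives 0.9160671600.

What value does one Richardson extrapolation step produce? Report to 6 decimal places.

0.913119

Leading term ∝ h^2; use weight 4 = 2^2.
4·0.9160671600 = 3.6642686400; 3.6642686400 − 0.9249126300 = 2.7393560100
Extrapolated: 2.7393560100 / 3 = 0.9131186700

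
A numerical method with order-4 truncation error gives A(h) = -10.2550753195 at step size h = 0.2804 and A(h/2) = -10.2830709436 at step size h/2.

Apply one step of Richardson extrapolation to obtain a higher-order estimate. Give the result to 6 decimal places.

-10.284937

Leading term ∝ h^4; use weight 16 = 2^4.
2^4 × A(h/2) = -164.5291350976; minus A(h) gives -154.2740597781.
(-154.2740597781) ÷ 15 = -10.2849373185
Shift from A(h/2): −0.0018663749.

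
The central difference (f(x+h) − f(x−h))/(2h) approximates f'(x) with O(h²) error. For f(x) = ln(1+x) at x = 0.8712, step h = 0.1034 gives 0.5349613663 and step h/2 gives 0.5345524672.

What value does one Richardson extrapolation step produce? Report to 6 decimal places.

0.534416

With r = 2 the leading error scales as h^2, so the weight is 2^2 = 4.
Top: 4(0.5345524672) − (0.5349613663) = 1.6032485025
Divide by 2^2 − 1 = 3.
So the Richardson estimate is 0.5344161675.
Gap between inputs: 4.089e-04; correction applied: −0.0001362997.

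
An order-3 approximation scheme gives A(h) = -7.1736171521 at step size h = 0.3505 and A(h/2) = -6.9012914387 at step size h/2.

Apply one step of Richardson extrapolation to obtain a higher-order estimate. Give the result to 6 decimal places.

-6.862388

r = 3: numerator weight 8, denominator 7.
Difference of the inputs: -6.9012914387 − (-7.1736171521) = 0.2723257134
Divide by 2^3 − 1 = 7: 0.2723257134/7 = 0.0389036733
R = A(h/2) + (A(h/2) − A(h))/7 = -6.9012914387 + 0.0389036733 = -6.8623877654
Shift from A(h/2): +0.0389036733.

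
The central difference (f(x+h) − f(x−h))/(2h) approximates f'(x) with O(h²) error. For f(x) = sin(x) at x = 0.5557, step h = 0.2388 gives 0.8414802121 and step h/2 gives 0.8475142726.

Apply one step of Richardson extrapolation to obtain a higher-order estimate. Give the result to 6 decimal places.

0.849526

Leading term ∝ h^2; use weight 4 = 2^2.
Top: 4(0.8475142726) − (0.8414802121) = 2.5485768783
2.5485768783 ÷ 3 = 0.8495256261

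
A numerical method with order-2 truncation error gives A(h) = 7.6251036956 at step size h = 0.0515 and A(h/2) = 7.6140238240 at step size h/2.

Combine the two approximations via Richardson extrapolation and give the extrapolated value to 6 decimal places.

With r = 2 the leading error scales as h^2, so the weight is 2^2 = 4.
4·7.6140238240 = 30.4560952960; 30.4560952960 − 7.6251036956 = 22.8309916004
Denominator 4 − 1 = 3.
R = 22.8309916004/3 = 7.6103305335

7.610331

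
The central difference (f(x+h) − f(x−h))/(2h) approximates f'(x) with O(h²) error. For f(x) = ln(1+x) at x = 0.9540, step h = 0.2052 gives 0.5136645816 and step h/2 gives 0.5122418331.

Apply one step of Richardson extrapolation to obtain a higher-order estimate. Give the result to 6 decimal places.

0.511768

r = 2: numerator weight 4, denominator 3.
4·0.5122418331 = 2.0489673324; subtract 0.5136645816 → 1.5353027508
1.5353027508 ÷ 3 = 0.5117675836
Correction |R − A(h/2)| = 4.742e-04; gap |A(h/2) − A(h)| = 1.423e-03.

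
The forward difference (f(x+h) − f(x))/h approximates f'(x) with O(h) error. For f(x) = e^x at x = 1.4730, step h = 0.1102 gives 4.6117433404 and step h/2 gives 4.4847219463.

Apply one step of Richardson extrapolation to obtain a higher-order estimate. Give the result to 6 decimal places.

4.357701

The method has order 1: 2^1 = 2.
Weighted: 8.9694438926 − 4.6117433404 = 4.3577005522
Extrapolated: 4.3577005522 / 1 = 4.3577005522
Gap between inputs: 1.270e-01; correction applied: −0.1270213941.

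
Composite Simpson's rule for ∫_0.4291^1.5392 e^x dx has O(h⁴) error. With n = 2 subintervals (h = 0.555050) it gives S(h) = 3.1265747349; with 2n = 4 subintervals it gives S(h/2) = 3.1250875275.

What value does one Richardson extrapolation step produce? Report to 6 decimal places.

r = 4, so 2^r = 16.
Numerator 16*A(h/2) − A(h) = 16*3.1250875275 − 3.1265747349 = 46.8748257051
(16*3.1250875275 − 3.1265747349)/(16 − 1) = 3.1249883803
Correction |R − A(h/2)| = 9.915e-05; gap |A(h/2) − A(h)| = 1.487e-03.

3.124988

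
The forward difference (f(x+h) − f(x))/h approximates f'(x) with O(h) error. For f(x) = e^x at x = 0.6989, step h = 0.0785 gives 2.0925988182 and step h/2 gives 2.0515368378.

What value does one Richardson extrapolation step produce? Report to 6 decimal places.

The method has order 1: 2^1 = 2.
Top: 2(2.0515368378) − (2.0925988182) = 2.0104748574
Extrapolated: 2.0104748574 / 1 = 2.0104748574

2.010475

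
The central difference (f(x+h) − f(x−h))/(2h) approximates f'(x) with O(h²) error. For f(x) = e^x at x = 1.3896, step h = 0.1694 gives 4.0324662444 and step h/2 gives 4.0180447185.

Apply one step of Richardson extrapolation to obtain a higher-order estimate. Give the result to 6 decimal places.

4.013238

r = 2, so 2^r = 4.
Top: 4(4.0180447185) − (4.0324662444) = 12.0397126296
R = 12.0397126296/3 = 4.0132375432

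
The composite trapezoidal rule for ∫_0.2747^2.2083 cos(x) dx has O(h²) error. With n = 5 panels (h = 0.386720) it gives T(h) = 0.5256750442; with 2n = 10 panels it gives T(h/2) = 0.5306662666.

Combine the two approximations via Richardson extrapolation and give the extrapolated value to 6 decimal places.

0.532330

The method has order 2: 2^2 = 4.
4×0.5306662666 = 2.1226650664; 2.1226650664 − 0.5256750442 = 1.5969900222
Denominator 4 − 1 = 3.
Extrapolated: 1.5969900222 / 3 = 0.5323300074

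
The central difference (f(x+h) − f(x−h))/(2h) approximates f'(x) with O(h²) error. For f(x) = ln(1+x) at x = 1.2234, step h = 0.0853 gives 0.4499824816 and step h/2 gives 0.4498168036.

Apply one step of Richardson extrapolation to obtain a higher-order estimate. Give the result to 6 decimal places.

Leading term ∝ h^2; use weight 4 = 2^2.
Weighted: 1.7992672144 − 0.4499824816 = 1.3492847328
Denominator 4 − 1 = 3.
R = 1.3492847328/3 = 0.4497615776

0.449762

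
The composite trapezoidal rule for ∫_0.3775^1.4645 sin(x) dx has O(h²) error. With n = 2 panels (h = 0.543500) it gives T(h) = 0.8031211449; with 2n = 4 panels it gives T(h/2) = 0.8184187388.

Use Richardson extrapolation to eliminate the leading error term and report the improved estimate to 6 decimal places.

r = 2, so 2^r = 4.
4*0.8184187388 = 3.2736749552; 3.2736749552 − 0.8031211449 = 2.4705538103
Denominator 4 − 1 = 3.
(4*0.8184187388 − 0.8031211449)/(4 − 1) = 0.8235179368
Gap between inputs: 1.530e-02; correction applied: +0.0050991980.

0.823518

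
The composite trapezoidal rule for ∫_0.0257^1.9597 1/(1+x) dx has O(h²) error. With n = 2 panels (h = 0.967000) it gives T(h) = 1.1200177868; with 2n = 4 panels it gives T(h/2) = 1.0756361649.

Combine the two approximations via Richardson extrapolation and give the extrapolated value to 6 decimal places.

1.060842

The method has order 2: 2^2 = 4.
Top: 4(1.0756361649) − (1.1200177868) = 3.1825268728
R = 3.1825268728/3 = 1.0608422909
Correction |R − A(h/2)| = 1.479e-02; gap |A(h/2) − A(h)| = 4.438e-02.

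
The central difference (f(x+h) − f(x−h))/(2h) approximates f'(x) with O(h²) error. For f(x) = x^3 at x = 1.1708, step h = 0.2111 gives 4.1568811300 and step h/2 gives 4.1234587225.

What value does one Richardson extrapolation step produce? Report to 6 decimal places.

Leading term ∝ h^2; use weight 4 = 2^2.
Weighted: 16.4938348900 − 4.1568811300 = 12.3369537600
Extrapolated: 12.3369537600 / 3 = 4.1123179200

4.112318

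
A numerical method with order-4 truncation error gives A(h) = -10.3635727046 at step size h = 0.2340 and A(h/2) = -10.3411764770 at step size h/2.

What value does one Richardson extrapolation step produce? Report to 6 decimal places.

-10.339683

Leading term ∝ h^4; use weight 16 = 2^4.
Numerator 16 × A(h/2) − A(h) = 16 × (-10.3411764770) − (-10.3635727046) = -155.0952509274
Divide by 2^4 − 1 = 15.
Result: -10.3396833952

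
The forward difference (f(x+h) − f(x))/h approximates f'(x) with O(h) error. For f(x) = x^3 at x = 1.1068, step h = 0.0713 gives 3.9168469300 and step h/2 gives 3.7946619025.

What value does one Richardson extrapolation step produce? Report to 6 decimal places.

3.672477

With r = 1 the leading error scales as h^1, so the weight is 2^1 = 2.
Numerator 2*A(h/2) − A(h) = 2*3.7946619025 − 3.9168469300 = 3.6724768750
Divide by 2^1 − 1 = 1.
3.6724768750 ÷ 1 = 3.6724768750
Correction |R − A(h/2)| = 1.222e-01; gap |A(h/2) − A(h)| = 1.222e-01.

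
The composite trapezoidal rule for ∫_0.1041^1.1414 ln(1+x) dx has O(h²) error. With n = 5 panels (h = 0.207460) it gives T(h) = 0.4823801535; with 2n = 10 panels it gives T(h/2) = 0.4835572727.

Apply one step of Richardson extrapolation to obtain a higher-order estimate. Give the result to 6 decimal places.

0.483950

The method has order 2: 2^2 = 4.
4 × 0.4835572727 = 1.9342290908; subtract 0.4823801535 → 1.4518489373
Divide by 2^2 − 1 = 3.
(4 × 0.4835572727 − 0.4823801535)/(4 − 1) = 0.4839496458
Shift from A(h/2): +0.0003923731.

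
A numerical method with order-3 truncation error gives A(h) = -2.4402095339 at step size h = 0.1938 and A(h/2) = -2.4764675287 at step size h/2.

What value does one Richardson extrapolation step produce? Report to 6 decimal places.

-2.481647

The method has order 3: 2^3 = 8.
A(h/2) − A(h) = -2.4764675287 − (-2.4402095339) = -0.0362579948
Divide by 2^3 − 1 = 7: (-0.0362579948)/7 = -0.0051797135
R = A(h/2) + (A(h/2) − A(h))/7 = -2.4764675287 − 0.0051797135 = -2.4816472422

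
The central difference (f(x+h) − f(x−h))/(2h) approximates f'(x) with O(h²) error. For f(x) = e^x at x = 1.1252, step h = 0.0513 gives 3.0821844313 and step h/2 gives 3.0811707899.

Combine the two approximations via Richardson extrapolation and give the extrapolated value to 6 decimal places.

3.080833

Method order is 2; weight 2^2 = 4.
Numerator 4 × A(h/2) − A(h) = 4 × 3.0811707899 − 3.0821844313 = 9.2424987283
9.2424987283 ÷ 3 = 3.0808329094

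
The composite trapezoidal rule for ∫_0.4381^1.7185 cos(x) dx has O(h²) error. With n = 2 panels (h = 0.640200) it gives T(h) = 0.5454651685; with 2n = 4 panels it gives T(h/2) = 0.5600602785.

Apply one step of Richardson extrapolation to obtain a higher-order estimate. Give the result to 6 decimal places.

With r = 2 the leading error scales as h^2, so the weight is 2^2 = 4.
Numerator 4×A(h/2) − A(h) = 4×0.5600602785 − 0.5454651685 = 1.6947759455
Denominator 4 − 1 = 3.
R = 1.6947759455/3 = 0.5649253152
Correction |R − A(h/2)| = 4.865e-03; gap |A(h/2) − A(h)| = 1.460e-02.

0.564925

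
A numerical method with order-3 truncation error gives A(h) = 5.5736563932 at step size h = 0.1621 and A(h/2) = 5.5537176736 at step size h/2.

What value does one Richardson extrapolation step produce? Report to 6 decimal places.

r = 3: numerator weight 8, denominator 7.
Numerator 8 × A(h/2) − A(h) = 8 × 5.5537176736 − 5.5736563932 = 38.8560849956
(8 × 5.5537176736 − 5.5736563932)/(8 − 1) = 5.5508692851

5.550869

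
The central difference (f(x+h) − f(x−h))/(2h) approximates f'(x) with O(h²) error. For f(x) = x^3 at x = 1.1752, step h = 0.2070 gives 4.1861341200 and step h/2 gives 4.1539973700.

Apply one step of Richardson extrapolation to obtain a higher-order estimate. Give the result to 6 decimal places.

Leading term ∝ h^2; use weight 4 = 2^2.
Difference of the inputs: 4.1539973700 − 4.1861341200 = -0.0321367500
Divide by 2^2 − 1 = 3: (-0.0321367500)/3 = -0.0107122500
R = A(h/2) + (A(h/2) − A(h))/3 = 4.1539973700 − 0.0107122500 = 4.1432851200
Gap between inputs: 3.214e-02; correction applied: −0.0107122500.

4.143285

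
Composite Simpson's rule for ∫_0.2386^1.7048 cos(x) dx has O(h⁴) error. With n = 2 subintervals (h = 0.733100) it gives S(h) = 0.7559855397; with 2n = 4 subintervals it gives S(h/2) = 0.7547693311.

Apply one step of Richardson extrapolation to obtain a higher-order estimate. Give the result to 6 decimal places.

0.754688

Order 4 gives 2^r = 16 and 2^r − 1 = 15.
16*0.7547693311 − 0.7559855397 = 11.3203237579
Denominator 16 − 1 = 15.
Extrapolated: 11.3203237579 / 15 = 0.7546882505
Shift from A(h/2): −0.0000810806.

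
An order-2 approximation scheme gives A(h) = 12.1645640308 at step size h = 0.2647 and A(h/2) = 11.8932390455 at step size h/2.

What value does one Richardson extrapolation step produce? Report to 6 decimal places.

11.802797

The method has order 2: 2^2 = 4.
4×11.8932390455 − 12.1645640308 = 35.4083921512
Denominator 4 − 1 = 3.
35.4083921512 ÷ 3 = 11.8027973837
Shift from A(h/2): −0.0904416618.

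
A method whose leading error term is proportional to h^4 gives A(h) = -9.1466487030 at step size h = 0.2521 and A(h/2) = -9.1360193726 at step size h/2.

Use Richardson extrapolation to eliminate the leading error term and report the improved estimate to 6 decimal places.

-9.135311

With r = 4 the leading error scales as h^4, so the weight is 2^4 = 16.
16×(-9.1360193726) = -146.1763099616; subtract (-9.1466487030) → -137.0296612586
Divide by 2^4 − 1 = 15.
So the Richardson estimate is -9.1353107506.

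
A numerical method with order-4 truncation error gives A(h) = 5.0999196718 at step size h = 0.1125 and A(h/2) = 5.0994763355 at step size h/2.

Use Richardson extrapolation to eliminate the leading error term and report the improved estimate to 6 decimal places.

Method order is 4; weight 2^4 = 16.
16·5.0994763355 = 81.5916213680; 81.5916213680 − 5.0999196718 = 76.4917016962
Denominator 16 − 1 = 15.
R = 76.4917016962/15 = 5.0994467797
Shift from A(h/2): −0.0000295558.

5.099447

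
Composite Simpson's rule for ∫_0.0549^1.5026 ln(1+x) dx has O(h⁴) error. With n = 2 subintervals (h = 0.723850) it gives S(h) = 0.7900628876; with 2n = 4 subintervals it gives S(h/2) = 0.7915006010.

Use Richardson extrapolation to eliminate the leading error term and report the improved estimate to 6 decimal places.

0.791596

Error is O(h^4); halving h shrinks it by 2^4 = 16.
2^4×A(h/2) = 12.6640096160; minus A(h) gives 11.8739467284.
(16×0.7915006010 − 0.7900628876)/(16 − 1) = 0.7915964486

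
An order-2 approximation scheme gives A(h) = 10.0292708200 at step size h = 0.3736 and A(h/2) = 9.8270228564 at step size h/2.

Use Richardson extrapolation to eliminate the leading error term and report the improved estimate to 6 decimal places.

9.759607

r = 2, so 2^r = 4.
Top: 4(9.8270228564) − (10.0292708200) = 29.2788206056
R = 29.2788206056/3 = 9.7596068685
Gap between inputs: 2.022e-01; correction applied: −0.0674159879.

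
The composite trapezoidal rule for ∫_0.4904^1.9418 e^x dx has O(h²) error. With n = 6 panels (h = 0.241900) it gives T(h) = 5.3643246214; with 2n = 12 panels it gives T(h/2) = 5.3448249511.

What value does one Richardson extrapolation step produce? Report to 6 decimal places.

Leading term ∝ h^2; use weight 4 = 2^2.
4×5.3448249511 − 5.3643246214 = 16.0149751830
Denominator 4 − 1 = 3.
(4×5.3448249511 − 5.3643246214)/(4 − 1) = 5.3383250610
Gap between inputs: 1.950e-02; correction applied: −0.0064998901.

5.338325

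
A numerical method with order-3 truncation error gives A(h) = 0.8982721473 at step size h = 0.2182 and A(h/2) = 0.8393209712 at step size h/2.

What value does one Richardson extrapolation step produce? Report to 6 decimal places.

0.830899

Method order is 3; weight 2^3 = 8.
Numerator 8 × A(h/2) − A(h) = 8 × 0.8393209712 − 0.8982721473 = 5.8162956223
Denominator 8 − 1 = 7.
R = 5.8162956223/7 = 0.8308993746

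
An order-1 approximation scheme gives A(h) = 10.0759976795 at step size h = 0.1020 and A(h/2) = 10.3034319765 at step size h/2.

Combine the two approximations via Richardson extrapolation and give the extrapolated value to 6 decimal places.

With r = 1 the leading error scales as h^1, so the weight is 2^1 = 2.
Top: 2(10.3034319765) − (10.0759976795) = 10.5308662735
Denominator 2 − 1 = 1.
So the Richardson estimate is 10.5308662735.

10.530866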